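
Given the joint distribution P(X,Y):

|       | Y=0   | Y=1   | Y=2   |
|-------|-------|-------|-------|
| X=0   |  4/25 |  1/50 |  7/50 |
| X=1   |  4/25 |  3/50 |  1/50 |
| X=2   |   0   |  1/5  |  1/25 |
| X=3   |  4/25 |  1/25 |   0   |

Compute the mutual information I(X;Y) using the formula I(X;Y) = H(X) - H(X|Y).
0.5060 bits

I(X;Y) = H(X) - H(X|Y)

Marginal of X (row sums):
  P(X=0) = 4/25 + 1/50 + 7/50 = 8/25
  P(X=1) = 4/25 + 3/50 + 1/50 = 6/25
  P(X=2) = 0 + 1/5 + 1/25 = 6/25
  P(X=3) = 4/25 + 1/25 + 0 = 1/5
H(X) = -[(8/25)·log₂(8/25) + (6/25)·log₂(6/25) + (6/25)·log₂(6/25) + (1/5)·log₂(1/5)]
  = 0.526034 + 0.494134 + 0.494134 + 0.464386 = 1.97869 bits

Marginal of Y (column sums):
  P(Y=0) = 4/25 + 4/25 + 0 + 4/25 = 12/25
  P(Y=1) = 1/50 + 3/50 + 1/5 + 1/25 = 8/25
  P(Y=2) = 7/50 + 1/50 + 1/25 + 0 = 1/5
H(X|Y) = Σ_y P(y)·H(X|Y=y):
  Y=0: P(Y=0) = 12/25, P(X|Y=0) = (1/3, 1/3, 0, 1/3) → H(X|Y=0) = 1.584963
  Y=1: P(Y=1) = 8/25, P(X|Y=1) = (1/16, 3/16, 5/8, 1/8) → H(X|Y=1) = 1.501614
  Y=2: P(Y=2) = 1/5, P(X|Y=2) = (7/10, 1/10, 1/5, 0) → H(X|Y=2) = 1.156780
H(X|Y) = (12/25)·1.584963 + (8/25)·1.501614 + (1/5)·1.156780 = 1.47265 bits

I(X;Y) = H(X) - H(X|Y) = 1.97869 - 1.47265 = 0.5060 bits

Cross-check via I(X;Y) = H(X) + H(Y) - H(X,Y): computing H(Y) from the column sums and H(X,Y) from the 12 cells in the same way gives H(Y) = 1.49869 bits and H(X,Y) = 2.97134 bits, so
I(X;Y) = 1.97869 + 1.49869 - 2.97134 = 0.5060 bits ✓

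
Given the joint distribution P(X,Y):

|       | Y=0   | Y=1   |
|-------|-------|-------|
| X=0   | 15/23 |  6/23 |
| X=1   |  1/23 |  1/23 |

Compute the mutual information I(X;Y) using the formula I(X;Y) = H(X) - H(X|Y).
0.0115 bits

I(X;Y) = H(X) - H(X|Y)

Marginal of X (row sums):
  P(X=0) = 15/23 + 6/23 = 21/23
  P(X=1) = 1/23 + 1/23 = 2/23
H(X) = -[(21/23)·log₂(21/23) + (2/23)·log₂(2/23)]
  = 0.11983 + 0.30640 = 0.42623 bits

Marginal of Y (column sums):
  P(Y=0) = 15/23 + 1/23 = 16/23
  P(Y=1) = 6/23 + 1/23 = 7/23
H(X|Y) = Σ_y P(y)·H(X|Y=y):
  Y=0: P(Y=0) = 16/23, P(X|Y=0) = (15/16, 1/16) → H(X|Y=0) = 0.33729
  Y=1: P(Y=1) = 7/23, P(X|Y=1) = (6/7, 1/7) → H(X|Y=1) = 0.59167
H(X|Y) = (16/23)·0.33729 + (7/23)·0.59167 = 0.41471 bits

I(X;Y) = H(X) - H(X|Y) = 0.42623 - 0.41471 = 0.0115 bits

Cross-check via I(X;Y) = H(X) + H(Y) - H(X,Y): computing H(Y) from the column sums and H(X,Y) from the 4 cells in the same way gives H(Y) = 0.88654 bits and H(X,Y) = 1.30125 bits, so
I(X;Y) = 0.42623 + 0.88654 - 1.30125 = 0.0115 bits ✓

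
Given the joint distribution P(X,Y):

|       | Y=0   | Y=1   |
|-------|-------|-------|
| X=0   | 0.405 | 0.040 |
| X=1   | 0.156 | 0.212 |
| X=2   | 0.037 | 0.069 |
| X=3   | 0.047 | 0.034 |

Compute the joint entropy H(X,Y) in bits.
2.4218 bits

H(X,Y) = -Σ_{x,y} P(x,y) log₂ P(x,y). Per-cell terms -P(x,y)·log₂P(x,y):
  X=0: 0.5281, 0.1858
  X=1: 0.4181, 0.4744
  X=2: 0.1760, 0.2662
  X=3: 0.2073, 0.1659
Sum of the 8 terms: H(X,Y) = 2.4218 bits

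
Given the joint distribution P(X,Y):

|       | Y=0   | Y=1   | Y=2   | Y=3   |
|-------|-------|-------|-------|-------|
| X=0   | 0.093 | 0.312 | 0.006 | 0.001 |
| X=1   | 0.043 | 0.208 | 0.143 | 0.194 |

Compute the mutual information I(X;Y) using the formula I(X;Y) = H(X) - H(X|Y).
0.3049 bits

I(X;Y) = H(X) - H(X|Y)

Marginal of X (row sums):
  P(X=0) = 0.093 + 0.312 + 0.006 + 0.001 = 0.412
  P(X=1) = 0.043 + 0.208 + 0.143 + 0.194 = 0.588
H(X) = -[0.412·log₂(0.412) + 0.588·log₂(0.588)]
  = 0.52706 + 0.45047 = 0.9775 bits

Marginal of Y (column sums):
  P(Y=0) = 0.093 + 0.043 = 0.136
  P(Y=1) = 0.312 + 0.208 = 0.520
  P(Y=2) = 0.006 + 0.143 = 0.149
  P(Y=3) = 0.001 + 0.194 = 0.195
H(X|Y) = Σ_y P(y)·H(X|Y=y):
  Y=0: P(Y=0) = 0.136, P(X|Y=0) = (93/136, 43/136) → H(X|Y=0) = 0.90017
  Y=1: P(Y=1) = 0.520, P(X|Y=1) = (3/5, 2/5) → H(X|Y=1) = 0.97095
  Y=2: P(Y=2) = 0.149, P(X|Y=2) = (6/149, 143/149) → H(X|Y=2) = 0.24352
  Y=3: P(Y=3) = 0.195, P(X|Y=3) = (1/195, 194/195) → H(X|Y=3) = 0.04639
H(X|Y) = 0.136·0.90017 + 0.520·0.97095 + 0.149·0.24352 + 0.195·0.04639 = 0.6726 bits

I(X;Y) = H(X) - H(X|Y) = 0.9775 - 0.6726 = 0.3049 bits

Cross-check via I(X;Y) = H(X) + H(Y) - H(X,Y): computing H(Y) from the column sums and H(X,Y) from the 8 cells in the same way gives H(Y) = 1.7512 bits and H(X,Y) = 2.4238 bits, so
I(X;Y) = 0.9775 + 1.7512 - 2.4238 = 0.3049 bits ✓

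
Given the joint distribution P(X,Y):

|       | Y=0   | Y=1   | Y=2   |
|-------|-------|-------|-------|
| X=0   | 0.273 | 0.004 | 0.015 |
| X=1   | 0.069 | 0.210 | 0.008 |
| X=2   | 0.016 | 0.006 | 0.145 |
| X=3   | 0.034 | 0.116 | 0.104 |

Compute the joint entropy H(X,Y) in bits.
2.8384 bits

H(X,Y) = -Σ_{x,y} P(x,y) log₂ P(x,y). Per-cell terms -P(x,y)·log₂P(x,y):
  X=0: 0.51134, 0.03186, 0.09088
  X=1: 0.26615, 0.47282, 0.05573
  X=2: 0.09545, 0.04428, 0.40395
  X=3: 0.16586, 0.36051, 0.33960
Sum of the 12 terms: H(X,Y) = 2.8384 bits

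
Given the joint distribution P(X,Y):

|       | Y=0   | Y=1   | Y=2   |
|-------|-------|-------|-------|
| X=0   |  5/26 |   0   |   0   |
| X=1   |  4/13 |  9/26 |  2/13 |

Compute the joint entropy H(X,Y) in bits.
1.9259 bits

H(X,Y) = -Σ_{x,y} P(x,y) log₂ P(x,y). Per-cell terms -P(x,y)·log₂P(x,y):
  X=0: 0.4574, 0.0000, 0.0000
  X=1: 0.5232, 0.5298, 0.4155
  (cells with P = 0 contribute 0)
Sum of the 6 terms: H(X,Y) = 1.9259 bits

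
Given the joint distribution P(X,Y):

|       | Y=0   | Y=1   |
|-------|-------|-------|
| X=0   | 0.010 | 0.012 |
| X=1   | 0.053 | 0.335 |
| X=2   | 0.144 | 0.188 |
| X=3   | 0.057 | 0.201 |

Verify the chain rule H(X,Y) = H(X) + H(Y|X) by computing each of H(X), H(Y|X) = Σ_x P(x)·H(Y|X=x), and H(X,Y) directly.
H(X) = 1.6835 bits, H(Y|X) = 0.7694 bits, H(X,Y) = 2.4529 bits

Marginal of X (row sums):
  P(X=0) = 0.010 + 0.012 = 0.022
  P(X=1) = 0.053 + 0.335 = 0.388
  P(X=2) = 0.144 + 0.188 = 0.332
  P(X=3) = 0.057 + 0.201 = 0.258
H(X) = -[0.022·log₂(0.022) + 0.388·log₂(0.388) + 0.332·log₂(0.332) + 0.258·log₂(0.258)]
  = 0.12114 + 0.52996 + 0.52813 + 0.50428 = 1.6835 bits

H(Y|X) = Σ_x P(x)·H(Y|X=x):
  X=0: P(X=0) = 0.022, P(Y|X=0) = (5/11, 6/11) → H(Y|X=0) = 0.99403
  X=1: P(X=1) = 0.388, P(Y|X=1) = (53/388, 335/388) → H(Y|X=1) = 0.57526
  X=2: P(X=2) = 0.332, P(Y|X=2) = (36/83, 47/83) → H(Y|X=2) = 0.98729
  X=3: P(X=3) = 0.258, P(Y|X=3) = (19/86, 67/86) → H(Y|X=3) = 0.76186
H(Y|X) = 0.022·0.99403 + 0.388·0.57526 + 0.332·0.98729 + 0.258·0.76186 = 0.7694 bits

H(X,Y) = -Σ_{x,y} P(x,y) log₂ P(x,y). Per-cell terms -P(x,y)·log₂P(x,y):
  X=0: 0.06644, 0.07657
  X=1: 0.22461, 0.52855
  X=2: 0.40260, 0.45330
  X=3: 0.23557, 0.46526
Sum of the 8 terms: H(X,Y) = 2.4529 bits

Chain rule check:
  H(X) + H(Y|X) = 1.6835 + 0.7694 = 2.4529 bits
  H(X,Y) = 2.4529 bits
✓ Chain rule verified.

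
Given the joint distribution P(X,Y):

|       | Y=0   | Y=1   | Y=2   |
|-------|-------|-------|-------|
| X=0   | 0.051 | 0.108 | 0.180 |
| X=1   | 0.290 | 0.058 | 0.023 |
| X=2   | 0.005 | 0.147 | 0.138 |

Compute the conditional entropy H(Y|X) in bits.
1.1538 bits

H(Y|X) = H(X,Y) - H(X)

H(X,Y) = -Σ_{x,y} P(x,y) log₂ P(x,y). Per-cell terms -P(x,y)·log₂P(x,y):
  X=0: 0.21896, 0.34678, 0.44531
  X=1: 0.51790, 0.23825, 0.12517
  X=2: 0.03822, 0.40662, 0.39430
Sum of the 9 terms: H(X,Y) = 2.7315 bits

Marginal of X (row sums):
  P(X=0) = 0.051 + 0.108 + 0.180 = 0.339
  P(X=1) = 0.290 + 0.058 + 0.023 = 0.371
  P(X=2) = 0.005 + 0.147 + 0.138 = 0.290
H(X) = -[0.339·log₂(0.339) + 0.371·log₂(0.371) + 0.290·log₂(0.290)]
  = 0.52906 + 0.53072 + 0.51790 = 1.5777 bits

H(Y|X) = H(X,Y) - H(X) = 2.7315 - 1.5777 = 1.1538 bits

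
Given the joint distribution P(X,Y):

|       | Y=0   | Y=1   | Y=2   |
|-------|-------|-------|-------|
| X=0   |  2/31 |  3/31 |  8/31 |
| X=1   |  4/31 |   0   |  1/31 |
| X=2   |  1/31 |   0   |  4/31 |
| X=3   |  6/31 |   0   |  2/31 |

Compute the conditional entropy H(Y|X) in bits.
1.0019 bits

H(Y|X) = H(X,Y) - H(X)

H(X,Y) = -Σ_{x,y} P(x,y) log₂ P(x,y). Per-cell terms -P(x,y)·log₂P(x,y):
  X=0: 0.25511, 0.32605, 0.50431
  X=1: 0.38119, 0.00000, 0.15981
  X=2: 0.15981, 0.00000, 0.38119
  X=3: 0.45856, 0.00000, 0.25511
  (cells with P = 0 contribute 0)
Sum of the 12 terms: H(X,Y) = 2.8811 bits

Marginal of X (row sums):
  P(X=0) = 2/31 + 3/31 + 8/31 = 13/31
  P(X=1) = 4/31 + 0 + 1/31 = 5/31
  P(X=2) = 1/31 + 0 + 4/31 = 5/31
  P(X=3) = 6/31 + 0 + 2/31 = 8/31
H(X) = -[(13/31)·log₂(13/31) + (5/31)·log₂(5/31) + (5/31)·log₂(5/31) + (8/31)·log₂(8/31)]
  = 0.52577 + 0.42456 + 0.42456 + 0.50431 = 1.8792 bits

H(Y|X) = H(X,Y) - H(X) = 2.8811 - 1.8792 = 1.0019 bits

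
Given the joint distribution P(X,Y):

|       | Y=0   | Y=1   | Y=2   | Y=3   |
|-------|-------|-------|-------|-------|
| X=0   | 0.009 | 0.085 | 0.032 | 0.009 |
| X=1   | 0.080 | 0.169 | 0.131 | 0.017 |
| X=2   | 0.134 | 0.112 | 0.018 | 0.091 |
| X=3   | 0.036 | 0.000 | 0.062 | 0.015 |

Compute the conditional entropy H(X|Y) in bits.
1.5490 bits

H(X|Y) = H(X,Y) - H(Y)

H(X,Y) = -Σ_{x,y} P(x,y) log₂ P(x,y). Per-cell terms -P(x,y)·log₂P(x,y):
  X=0: 0.06116, 0.30229, 0.15891, 0.06116
  X=1: 0.29151, 0.43347, 0.38414, 0.09993
  X=2: 0.38856, 0.35374, 0.10433, 0.31468
  X=3: 0.17265, 0.00000, 0.24872, 0.09088
  (cells with P = 0 contribute 0)
Sum of the 16 terms: H(X,Y) = 3.4661 bits

Marginal of Y (column sums):
  P(Y=0) = 0.009 + 0.080 + 0.134 + 0.036 = 0.259
  P(Y=1) = 0.085 + 0.169 + 0.112 + 0.000 = 0.366
  P(Y=2) = 0.032 + 0.131 + 0.018 + 0.062 = 0.243
  P(Y=3) = 0.009 + 0.017 + 0.091 + 0.015 = 0.132
H(Y) = -[0.259·log₂(0.259) + 0.366·log₂(0.366) + 0.243·log₂(0.243) + 0.132·log₂(0.132)]
  = 0.50478 + 0.53073 + 0.49596 + 0.38562 = 1.9171 bits

H(X|Y) = H(X,Y) - H(Y) = 3.4661 - 1.9171 = 1.5490 bits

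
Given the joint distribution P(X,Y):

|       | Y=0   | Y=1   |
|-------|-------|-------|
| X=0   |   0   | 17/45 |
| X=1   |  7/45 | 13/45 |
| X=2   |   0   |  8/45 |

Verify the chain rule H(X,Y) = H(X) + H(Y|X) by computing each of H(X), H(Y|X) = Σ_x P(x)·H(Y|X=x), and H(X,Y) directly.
H(X) = 1.4935 bits, H(Y|X) = 0.4151 bits, H(X,Y) = 1.9087 bits

Marginal of X (row sums):
  P(X=0) = 0 + 17/45 = 17/45
  P(X=1) = 7/45 + 13/45 = 4/9
  P(X=2) = 0 + 8/45 = 8/45
H(X) = -[(17/45)·log₂(17/45) + (4/9)·log₂(4/9) + (8/45)·log₂(8/45)]
  = 0.53055 + 0.51997 + 0.44300 = 1.4935 bits

H(Y|X) = Σ_x P(x)·H(Y|X=x):
  X=0: P(X=0) = 17/45, P(Y|X=0) = (0, 1) → H(Y|X=0) = 0.00000
  X=1: P(X=1) = 4/9, P(Y|X=1) = (7/20, 13/20) → H(Y|X=1) = 0.93407
  X=2: P(X=2) = 8/45, P(Y|X=2) = (0, 1) → H(Y|X=2) = 0.00000
H(Y|X) = (17/45)·0.00000 + (4/9)·0.93407 + (8/45)·0.00000 = 0.4151 bits

H(X,Y) = -Σ_{x,y} P(x,y) log₂ P(x,y). Per-cell terms -P(x,y)·log₂P(x,y):
  X=0: 0.00000, 0.53055
  X=1: 0.41759, 0.51752
  X=2: 0.00000, 0.44300
  (cells with P = 0 contribute 0)
Sum of the 6 terms: H(X,Y) = 1.9087 bits

Chain rule check:
  H(X) + H(Y|X) = 1.4935 + 0.4151 = 1.9086 bits
  H(X,Y) = 1.9087 bits
✓ Chain rule verified (Δ = 0.0001 is 4-dp rounding noise: each of the three values was rounded independently).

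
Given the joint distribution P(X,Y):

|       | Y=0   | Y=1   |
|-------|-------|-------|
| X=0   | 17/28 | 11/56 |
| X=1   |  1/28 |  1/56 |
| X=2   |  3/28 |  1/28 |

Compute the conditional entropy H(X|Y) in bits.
0.8793 bits

H(X|Y) = H(X,Y) - H(Y)

H(X,Y) = -Σ_{x,y} P(x,y) log₂ P(x,y). Per-cell terms -P(x,y)·log₂P(x,y):
  X=0: 0.43708, 0.46120
  X=1: 0.17169, 0.10370
  X=2: 0.34526, 0.17169
Sum of the 6 terms: H(X,Y) = 1.6906 bits

Marginal of Y (column sums):
  P(Y=0) = 17/28 + 1/28 + 3/28 = 3/4
  P(Y=1) = 11/56 + 1/56 + 1/28 = 1/4
H(Y) = -[(3/4)·log₂(3/4) + (1/4)·log₂(1/4)]
  = 0.31128 + 0.50000 = 0.8113 bits

H(X|Y) = H(X,Y) - H(Y) = 1.6906 - 0.8113 = 0.8793 bits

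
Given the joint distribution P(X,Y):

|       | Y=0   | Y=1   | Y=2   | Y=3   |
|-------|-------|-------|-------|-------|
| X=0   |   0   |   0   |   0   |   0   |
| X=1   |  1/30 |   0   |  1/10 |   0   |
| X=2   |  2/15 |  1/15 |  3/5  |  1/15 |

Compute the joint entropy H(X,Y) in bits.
1.8464 bits

H(X,Y) = -Σ_{x,y} P(x,y) log₂ P(x,y). Per-cell terms -P(x,y)·log₂P(x,y):
  X=0: 0.00000, 0.00000, 0.00000, 0.00000
  X=1: 0.16356, 0.00000, 0.33219, 0.00000
  X=2: 0.38759, 0.26046, 0.44218, 0.26046
  (cells with P = 0 contribute 0)
Sum of the 12 terms: H(X,Y) = 1.8464 bits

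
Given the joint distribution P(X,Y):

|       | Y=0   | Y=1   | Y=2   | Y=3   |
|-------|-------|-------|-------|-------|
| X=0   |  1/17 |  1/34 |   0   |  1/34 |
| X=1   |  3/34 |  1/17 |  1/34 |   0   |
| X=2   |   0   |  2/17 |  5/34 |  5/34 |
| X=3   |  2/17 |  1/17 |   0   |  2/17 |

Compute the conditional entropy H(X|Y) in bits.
1.4063 bits

H(X|Y) = H(X,Y) - H(Y)

H(X,Y) = -Σ_{x,y} P(x,y) log₂ P(x,y). Per-cell terms -P(x,y)·log₂P(x,y):
  X=0: 0.240439, 0.149631, 0.000000, 0.149631
  X=1: 0.309044, 0.240439, 0.149631, 0.000000
  X=2: 0.000000, 0.363231, 0.406696, 0.406696
  X=3: 0.363231, 0.240439, 0.000000, 0.363231
  (cells with P = 0 contribute 0)
Sum of the 16 terms: H(X,Y) = 3.38234 bits

Marginal of Y (column sums):
  P(Y=0) = 1/17 + 3/34 + 0 + 2/17 = 9/34
  P(Y=1) = 1/34 + 1/17 + 2/17 + 1/17 = 9/34
  P(Y=2) = 0 + 1/34 + 5/34 + 0 = 3/17
  P(Y=3) = 1/34 + 0 + 5/34 + 2/17 = 5/17
H(Y) = -[(9/34)·log₂(9/34) + (9/34)·log₂(9/34) + (3/17)·log₂(3/17) + (5/17)·log₂(5/17)]
  = 0.507584 + 0.507584 + 0.441618 + 0.519275 = 1.97606 bits

H(X|Y) = H(X,Y) - H(Y) = 3.38234 - 1.97606 = 1.4063 bits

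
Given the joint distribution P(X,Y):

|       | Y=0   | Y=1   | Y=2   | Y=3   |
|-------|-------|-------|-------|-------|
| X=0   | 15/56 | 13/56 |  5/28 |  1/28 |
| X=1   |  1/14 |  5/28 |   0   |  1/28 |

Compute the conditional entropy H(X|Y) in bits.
0.7290 bits

H(X|Y) = H(X,Y) - H(Y)

H(X,Y) = -Σ_{x,y} P(x,y) log₂ P(x,y). Per-cell terms -P(x,y)·log₂P(x,y):
  X=0: 0.50905, 0.48911, 0.44383, 0.17169
  X=1: 0.27195, 0.44383, 0.00000, 0.17169
  (cells with P = 0 contribute 0)
Sum of the 8 terms: H(X,Y) = 2.50115 bits

Marginal of Y (column sums):
  P(Y=0) = 15/56 + 1/14 = 19/56
  P(Y=1) = 13/56 + 5/28 = 23/56
  P(Y=2) = 5/28 + 0 = 5/28
  P(Y=3) = 1/28 + 1/28 = 1/14
H(Y) = -[(19/56)·log₂(19/56) + (23/56)·log₂(23/56) + (5/28)·log₂(5/28) + (1/14)·log₂(1/14)]
  = 0.52909 + 0.52727 + 0.44383 + 0.27195 = 1.77214 bits

H(X|Y) = H(X,Y) - H(Y) = 2.50115 - 1.77214 = 0.7290 bits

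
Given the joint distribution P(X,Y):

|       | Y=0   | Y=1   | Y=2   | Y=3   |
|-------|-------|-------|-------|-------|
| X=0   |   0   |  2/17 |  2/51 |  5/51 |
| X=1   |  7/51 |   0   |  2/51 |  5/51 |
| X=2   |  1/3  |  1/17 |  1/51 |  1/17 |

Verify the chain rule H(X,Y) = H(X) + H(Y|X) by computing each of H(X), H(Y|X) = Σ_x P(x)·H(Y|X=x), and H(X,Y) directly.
H(X) = 1.5264 bits, H(Y|X) = 1.3739 bits, H(X,Y) = 2.9003 bits

Marginal of X (row sums):
  P(X=0) = 0 + 2/17 + 2/51 + 5/51 = 13/51
  P(X=1) = 7/51 + 0 + 2/51 + 5/51 = 14/51
  P(X=2) = 1/3 + 1/17 + 1/51 + 1/17 = 8/17
H(X) = -[(13/51)·log₂(13/51) + (14/51)·log₂(14/51) + (8/17)·log₂(8/17)]
  = 0.50266 + 0.51198 + 0.51175 = 1.5264 bits

H(Y|X) = Σ_x P(x)·H(Y|X=x):
  X=0: P(X=0) = 13/51, P(Y|X=0) = (0, 6/13, 2/13, 5/13) → H(Y|X=0) = 1.46048
  X=1: P(X=1) = 14/51, P(Y|X=1) = (1/2, 0, 1/7, 5/14) → H(Y|X=1) = 1.43156
  X=2: P(X=2) = 8/17, P(Y|X=2) = (17/24, 1/8, 1/24, 1/8) → H(Y|X=2) = 1.29344
H(Y|X) = (13/51)·1.46048 + (14/51)·1.43156 + (8/17)·1.29344 = 1.3739 bits

H(X,Y) = -Σ_{x,y} P(x,y) log₂ P(x,y). Per-cell terms -P(x,y)·log₂P(x,y):
  X=0: 0.00000, 0.36323, 0.18323, 0.32848
  X=1: 0.39324, 0.00000, 0.18323, 0.32848
  X=2: 0.52832, 0.24044, 0.11122, 0.24044
  (cells with P = 0 contribute 0)
Sum of the 12 terms: H(X,Y) = 2.9003 bits

Chain rule check:
  H(X) + H(Y|X) = 1.5264 + 1.3739 = 2.9003 bits
  H(X,Y) = 2.9003 bits
✓ Chain rule verified.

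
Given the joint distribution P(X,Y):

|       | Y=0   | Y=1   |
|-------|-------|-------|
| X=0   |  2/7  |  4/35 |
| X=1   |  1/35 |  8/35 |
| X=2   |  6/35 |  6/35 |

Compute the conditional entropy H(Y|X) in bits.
0.8175 bits

H(Y|X) = H(X,Y) - H(X)

H(X,Y) = -Σ_{x,y} P(x,y) log₂ P(x,y). Per-cell terms -P(x,y)·log₂P(x,y):
  X=0: 0.51639, 0.35763
  X=1: 0.14655, 0.48669
  X=2: 0.43617, 0.43617
Sum of the 6 terms: H(X,Y) = 2.3796 bits

Marginal of X (row sums):
  P(X=0) = 2/7 + 4/35 = 2/5
  P(X=1) = 1/35 + 8/35 = 9/35
  P(X=2) = 6/35 + 6/35 = 12/35
H(X) = -[(2/5)·log₂(2/5) + (9/35)·log₂(9/35) + (12/35)·log₂(12/35)]
  = 0.52877 + 0.50383 + 0.52948 = 1.5621 bits

H(Y|X) = H(X,Y) - H(X) = 2.3796 - 1.5621 = 0.8175 bits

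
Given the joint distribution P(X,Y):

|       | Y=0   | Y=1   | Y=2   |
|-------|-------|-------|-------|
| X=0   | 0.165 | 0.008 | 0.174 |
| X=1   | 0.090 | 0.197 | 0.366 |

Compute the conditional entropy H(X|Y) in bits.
0.7773 bits

H(X|Y) = H(X,Y) - H(Y)

H(X,Y) = -Σ_{x,y} P(x,y) log₂ P(x,y). Per-cell terms -P(x,y)·log₂P(x,y):
  X=0: 0.428911, 0.055726, 0.438974
  X=1: 0.312654, 0.461715, 0.530731
Sum of the 6 terms: H(X,Y) = 2.22871 bits

Marginal of Y (column sums):
  P(Y=0) = 0.165 + 0.090 = 0.255
  P(Y=1) = 0.008 + 0.197 = 0.205
  P(Y=2) = 0.174 + 0.366 = 0.540
H(Y) = -[0.255·log₂(0.255) + 0.205·log₂(0.205) + 0.540·log₂(0.540)]
  = 0.502715 + 0.468692 + 0.480043 = 1.45145 bits

H(X|Y) = H(X,Y) - H(Y) = 2.22871 - 1.45145 = 0.7773 bits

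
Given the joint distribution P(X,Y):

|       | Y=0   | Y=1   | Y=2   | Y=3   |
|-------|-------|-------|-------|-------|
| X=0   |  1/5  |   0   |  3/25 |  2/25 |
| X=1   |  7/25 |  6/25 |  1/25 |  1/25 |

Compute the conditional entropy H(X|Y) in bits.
0.7103 bits

H(X|Y) = H(X,Y) - H(Y)

H(X,Y) = -Σ_{x,y} P(x,y) log₂ P(x,y). Per-cell terms -P(x,y)·log₂P(x,y):
  X=0: 0.46439, 0.00000, 0.36707, 0.29151
  X=1: 0.51422, 0.49413, 0.18575, 0.18575
  (cells with P = 0 contribute 0)
Sum of the 8 terms: H(X,Y) = 2.5028 bits

Marginal of Y (column sums):
  P(Y=0) = 1/5 + 7/25 = 12/25
  P(Y=1) = 0 + 6/25 = 6/25
  P(Y=2) = 3/25 + 1/25 = 4/25
  P(Y=3) = 2/25 + 1/25 = 3/25
H(Y) = -[(12/25)·log₂(12/25) + (6/25)·log₂(6/25) + (4/25)·log₂(4/25) + (3/25)·log₂(3/25)]
  = 0.50827 + 0.49413 + 0.42302 + 0.36707 = 1.7925 bits

H(X|Y) = H(X,Y) - H(Y) = 2.5028 - 1.7925 = 0.7103 bits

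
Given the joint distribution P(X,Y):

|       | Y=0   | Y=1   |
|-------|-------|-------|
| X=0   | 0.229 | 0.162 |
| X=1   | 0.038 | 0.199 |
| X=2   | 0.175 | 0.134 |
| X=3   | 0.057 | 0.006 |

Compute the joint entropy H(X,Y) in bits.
2.6636 bits

H(X,Y) = -Σ_{x,y} P(x,y) log₂ P(x,y). Per-cell terms -P(x,y)·log₂P(x,y):
  X=0: 0.48699, 0.42540
  X=1: 0.17928, 0.46350
  X=2: 0.44005, 0.38856
  X=3: 0.23557, 0.04428
Sum of the 8 terms: H(X,Y) = 2.6636 bits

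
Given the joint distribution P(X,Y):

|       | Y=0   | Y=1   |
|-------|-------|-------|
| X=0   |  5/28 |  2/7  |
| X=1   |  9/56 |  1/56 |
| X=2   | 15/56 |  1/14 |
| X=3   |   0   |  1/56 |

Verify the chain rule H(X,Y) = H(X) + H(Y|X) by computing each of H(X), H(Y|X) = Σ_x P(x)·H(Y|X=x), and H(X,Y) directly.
H(X) = 1.5905 bits, H(Y|X) = 0.7820 bits, H(X,Y) = 2.3725 bits

Marginal of X (row sums):
  P(X=0) = 5/28 + 2/7 = 13/28
  P(X=1) = 9/56 + 1/56 = 5/28
  P(X=2) = 15/56 + 1/14 = 19/56
  P(X=3) = 0 + 1/56 = 1/56
H(X) = -[(13/28)·log₂(13/28) + (5/28)·log₂(5/28) + (19/56)·log₂(19/56) + (1/56)·log₂(1/56)]
  = 0.51392 + 0.44383 + 0.52909 + 0.10370 = 1.5905 bits

H(Y|X) = Σ_x P(x)·H(Y|X=x):
  X=0: P(X=0) = 13/28, P(Y|X=0) = (5/13, 8/13) → H(Y|X=0) = 0.96124
  X=1: P(X=1) = 5/28, P(Y|X=1) = (9/10, 1/10) → H(Y|X=1) = 0.46900
  X=2: P(X=2) = 19/56, P(Y|X=2) = (15/19, 4/19) → H(Y|X=2) = 0.74249
  X=3: P(X=3) = 1/56, P(Y|X=3) = (0, 1) → H(Y|X=3) = 0.00000
H(Y|X) = (13/28)·0.96124 + (5/28)·0.46900 + (19/56)·0.74249 + (1/56)·0.00000 = 0.7820 bits

H(X,Y) = -Σ_{x,y} P(x,y) log₂ P(x,y). Per-cell terms -P(x,y)·log₂P(x,y):
  X=0: 0.44383, 0.51639
  X=1: 0.42387, 0.10370
  X=2: 0.50905, 0.27195
  X=3: 0.00000, 0.10370
  (cells with P = 0 contribute 0)
Sum of the 8 terms: H(X,Y) = 2.3725 bits

Chain rule check:
  H(X) + H(Y|X) = 1.5905 + 0.7820 = 2.3725 bits
  H(X,Y) = 2.3725 bits
✓ Chain rule verified.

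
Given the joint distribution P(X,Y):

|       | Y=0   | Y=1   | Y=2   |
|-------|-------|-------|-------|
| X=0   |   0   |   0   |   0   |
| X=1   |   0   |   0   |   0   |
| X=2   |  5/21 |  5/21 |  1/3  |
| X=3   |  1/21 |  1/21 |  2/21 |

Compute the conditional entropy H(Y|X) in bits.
1.5531 bits

H(Y|X) = H(X,Y) - H(X)

H(X,Y) = -Σ_{x,y} P(x,y) log₂ P(x,y). Per-cell terms -P(x,y)·log₂P(x,y):
  X=0: 0.0000, 0.0000, 0.0000
  X=1: 0.0000, 0.0000, 0.0000
  X=2: 0.4929, 0.4929, 0.5283
  X=3: 0.2092, 0.2092, 0.3231
  (cells with P = 0 contribute 0)
Sum of the 12 terms: H(X,Y) = 2.2556 bits

Marginal of X (row sums):
  P(X=0) = 0 + 0 + 0 = 0
  P(X=1) = 0 + 0 + 0 = 0
  P(X=2) = 5/21 + 5/21 + 1/3 = 17/21
  P(X=3) = 1/21 + 1/21 + 2/21 = 4/21
H(X) = -[(17/21)·log₂(17/21) + (4/21)·log₂(4/21)]   (outcomes with P = 0 contribute 0)
  = 0.2468 + 0.4557 = 0.7025 bits

H(Y|X) = H(X,Y) - H(X) = 2.2556 - 0.7025 = 1.5531 bits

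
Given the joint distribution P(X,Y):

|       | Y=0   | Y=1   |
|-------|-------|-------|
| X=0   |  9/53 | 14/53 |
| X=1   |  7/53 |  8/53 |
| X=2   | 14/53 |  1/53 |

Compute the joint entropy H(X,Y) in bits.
2.3546 bits

H(X,Y) = -Σ_{x,y} P(x,y) log₂ P(x,y). Per-cell terms -P(x,y)·log₂P(x,y):
  X=0: 0.4344, 0.5073
  X=1: 0.3857, 0.4118
  X=2: 0.5073, 0.1081
Sum of the 6 terms: H(X,Y) = 2.3546 bits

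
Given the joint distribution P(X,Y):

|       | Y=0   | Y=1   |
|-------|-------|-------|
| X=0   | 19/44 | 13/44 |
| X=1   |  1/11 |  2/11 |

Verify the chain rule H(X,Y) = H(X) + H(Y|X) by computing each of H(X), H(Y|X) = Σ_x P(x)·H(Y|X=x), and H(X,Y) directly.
H(X) = 0.8454 bits, H(Y|X) = 0.9592 bits, H(X,Y) = 1.8045 bits

Marginal of X (row sums):
  P(X=0) = 19/44 + 13/44 = 8/11
  P(X=1) = 1/11 + 2/11 = 3/11
H(X) = -[(8/11)·log₂(8/11) + (3/11)·log₂(3/11)]
  = 0.334132 + 0.511219 = 0.8454 bits

H(Y|X) = Σ_x P(x)·H(Y|X=x):
  X=0: P(X=0) = 8/11, P(Y|X=0) = (19/32, 13/32) → H(Y|X=0) = 0.974489
  X=1: P(X=1) = 3/11, P(Y|X=1) = (1/3, 2/3) → H(Y|X=1) = 0.918296
H(Y|X) = (8/11)·0.974489 + (3/11)·0.918296 = 0.9592 bits

H(X,Y) = -Σ_{x,y} P(x,y) log₂ P(x,y). Per-cell terms -P(x,y)·log₂P(x,y):
  X=0: 0.523149, 0.519702
  X=1: 0.314494, 0.447169
Sum of the 4 terms: H(X,Y) = 1.8045 bits

Chain rule check:
  H(X) + H(Y|X) = 0.8454 + 0.9592 = 1.8046 bits
  H(X,Y) = 1.8045 bits
✓ Chain rule verified (Δ = 0.0001 is 4-dp rounding noise: each of the three values was rounded independently).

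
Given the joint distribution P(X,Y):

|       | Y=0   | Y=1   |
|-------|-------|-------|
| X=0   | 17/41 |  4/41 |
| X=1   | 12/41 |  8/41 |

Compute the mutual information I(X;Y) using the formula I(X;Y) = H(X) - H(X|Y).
0.0387 bits

I(X;Y) = H(X) - H(X|Y)

Marginal of X (row sums):
  P(X=0) = 17/41 + 4/41 = 21/41
  P(X=1) = 12/41 + 8/41 = 20/41
H(X) = -[(21/41)·log₂(21/41) + (20/41)·log₂(20/41)]
  = 0.494388 + 0.505182 = 0.99957 bits

Marginal of Y (column sums):
  P(Y=0) = 17/41 + 12/41 = 29/41
  P(Y=1) = 4/41 + 8/41 = 12/41
H(X|Y) = Σ_y P(y)·H(X|Y=y):
  Y=0: P(Y=0) = 29/41, P(X|Y=0) = (17/29, 12/29) → H(X|Y=0) = 0.978449
  Y=1: P(Y=1) = 12/41, P(X|Y=1) = (1/3, 2/3) → H(X|Y=1) = 0.918296
H(X|Y) = (29/41)·0.978449 + (12/41)·0.918296 = 0.96084 bits

I(X;Y) = H(X) - H(X|Y) = 0.99957 - 0.96084 = 0.0387 bits

Cross-check via I(X;Y) = H(X) + H(Y) - H(X,Y): computing H(Y) from the column sums and H(X,Y) from the 4 cells in the same way gives H(Y) = 0.87216 bits and H(X,Y) = 1.83301 bits, so
I(X;Y) = 0.99957 + 0.87216 - 1.83301 = 0.0387 bits ✓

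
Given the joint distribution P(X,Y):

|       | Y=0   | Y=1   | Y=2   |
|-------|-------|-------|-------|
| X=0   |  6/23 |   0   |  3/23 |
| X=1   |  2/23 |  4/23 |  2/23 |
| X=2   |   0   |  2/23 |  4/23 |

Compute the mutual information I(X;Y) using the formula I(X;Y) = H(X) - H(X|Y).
0.4447 bits

I(X;Y) = H(X) - H(X|Y)

Marginal of X (row sums):
  P(X=0) = 6/23 + 0 + 3/23 = 9/23
  P(X=1) = 2/23 + 4/23 + 2/23 = 8/23
  P(X=2) = 0 + 2/23 + 4/23 = 6/23
H(X) = -[(9/23)·log₂(9/23) + (8/23)·log₂(8/23) + (6/23)·log₂(6/23)]
  = 0.529684 + 0.529935 + 0.505722 = 1.56534 bits

Marginal of Y (column sums):
  P(Y=0) = 6/23 + 2/23 + 0 = 8/23
  P(Y=1) = 0 + 4/23 + 2/23 = 6/23
  P(Y=2) = 3/23 + 2/23 + 4/23 = 9/23
H(X|Y) = Σ_y P(y)·H(X|Y=y):
  Y=0: P(Y=0) = 8/23, P(X|Y=0) = (3/4, 1/4, 0) → H(X|Y=0) = 0.811278
  Y=1: P(Y=1) = 6/23, P(X|Y=1) = (0, 2/3, 1/3) → H(X|Y=1) = 0.918296
  Y=2: P(Y=2) = 9/23, P(X|Y=2) = (1/3, 2/9, 4/9) → H(X|Y=2) = 1.530493
H(X|Y) = (8/23)·0.811278 + (6/23)·0.918296 + (9/23)·1.530493 = 1.12063 bits

I(X;Y) = H(X) - H(X|Y) = 1.56534 - 1.12063 = 0.4447 bits

Cross-check via I(X;Y) = H(X) + H(Y) - H(X,Y): computing H(Y) from the column sums and H(X,Y) from the 9 cells in the same way gives H(Y) = 1.56534 bits and H(X,Y) = 2.68597 bits, so
I(X;Y) = 1.56534 + 1.56534 - 2.68597 = 0.4447 bits ✓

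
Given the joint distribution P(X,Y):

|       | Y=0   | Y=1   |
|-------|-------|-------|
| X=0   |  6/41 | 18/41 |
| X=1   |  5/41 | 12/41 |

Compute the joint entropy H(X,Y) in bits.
1.8161 bits

H(X,Y) = -Σ_{x,y} P(x,y) log₂ P(x,y). Per-cell terms -P(x,y)·log₂P(x,y):
  X=0: 0.4057, 0.5214
  X=1: 0.3702, 0.5188
Sum of the 4 terms: H(X,Y) = 1.8161 bits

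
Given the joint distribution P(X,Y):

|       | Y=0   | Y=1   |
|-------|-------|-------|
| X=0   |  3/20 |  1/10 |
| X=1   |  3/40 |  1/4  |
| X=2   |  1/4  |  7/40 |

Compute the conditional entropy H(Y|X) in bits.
0.9114 bits

H(Y|X) = H(X,Y) - H(X)

H(X,Y) = -Σ_{x,y} P(x,y) log₂ P(x,y). Per-cell terms -P(x,y)·log₂P(x,y):
  X=0: 0.410545, 0.332193
  X=1: 0.280272, 0.500000
  X=2: 0.500000, 0.440050
Sum of the 6 terms: H(X,Y) = 2.46306 bits

Marginal of X (row sums):
  P(X=0) = 3/20 + 1/10 = 1/4
  P(X=1) = 3/40 + 1/4 = 13/40
  P(X=2) = 1/4 + 7/40 = 17/40
H(X) = -[(1/4)·log₂(1/4) + (13/40)·log₂(13/40) + (17/40)·log₂(17/40)]
  = 0.500000 + 0.526984 + 0.524648 = 1.55163 bits

H(Y|X) = H(X,Y) - H(X) = 2.46306 - 1.55163 = 0.9114 bits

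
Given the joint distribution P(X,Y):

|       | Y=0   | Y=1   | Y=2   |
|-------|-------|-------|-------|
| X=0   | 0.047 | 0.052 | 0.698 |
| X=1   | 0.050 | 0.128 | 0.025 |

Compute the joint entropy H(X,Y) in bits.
1.5199 bits

H(X,Y) = -Σ_{x,y} P(x,y) log₂ P(x,y). Per-cell terms -P(x,y)·log₂P(x,y):
  X=0: 0.2073, 0.2218, 0.3621
  X=1: 0.2161, 0.3796, 0.1330
Sum of the 6 terms: H(X,Y) = 1.5199 bits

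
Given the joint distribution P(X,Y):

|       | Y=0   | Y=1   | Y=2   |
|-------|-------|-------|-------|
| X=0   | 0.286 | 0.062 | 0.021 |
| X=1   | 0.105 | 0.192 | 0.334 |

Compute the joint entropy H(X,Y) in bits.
2.2092 bits

H(X,Y) = -Σ_{x,y} P(x,y) log₂ P(x,y). Per-cell terms -P(x,y)·log₂P(x,y):
  X=0: 0.51649, 0.24872, 0.11704
  X=1: 0.34141, 0.45712, 0.52841
Sum of the 6 terms: H(X,Y) = 2.2092 bits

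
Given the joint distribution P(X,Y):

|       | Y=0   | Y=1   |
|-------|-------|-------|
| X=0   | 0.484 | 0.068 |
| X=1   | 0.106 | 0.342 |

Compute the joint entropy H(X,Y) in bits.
1.6430 bits

H(X,Y) = -Σ_{x,y} P(x,y) log₂ P(x,y). Per-cell terms -P(x,y)·log₂P(x,y):
  X=0: 0.5067, 0.2637
  X=1: 0.3432, 0.5294
Sum of the 4 terms: H(X,Y) = 1.6430 bits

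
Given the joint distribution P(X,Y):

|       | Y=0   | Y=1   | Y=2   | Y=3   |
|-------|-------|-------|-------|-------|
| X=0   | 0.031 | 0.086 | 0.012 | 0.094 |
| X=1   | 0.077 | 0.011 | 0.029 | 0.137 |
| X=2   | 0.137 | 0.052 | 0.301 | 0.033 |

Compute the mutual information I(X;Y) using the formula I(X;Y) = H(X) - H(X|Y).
0.3642 bits

I(X;Y) = H(X) - H(X|Y)

Marginal of X (row sums):
  P(X=0) = 0.031 + 0.086 + 0.012 + 0.094 = 0.223
  P(X=1) = 0.077 + 0.011 + 0.029 + 0.137 = 0.254
  P(X=2) = 0.137 + 0.052 + 0.301 + 0.033 = 0.523
H(X) = -[0.223·log₂(0.223) + 0.254·log₂(0.254) + 0.523·log₂(0.523)]
  = 0.48277 + 0.50218 + 0.48907 = 1.4740 bits

Marginal of Y (column sums):
  P(Y=0) = 0.031 + 0.077 + 0.137 = 0.245
  P(Y=1) = 0.086 + 0.011 + 0.052 = 0.149
  P(Y=2) = 0.012 + 0.029 + 0.301 = 0.342
  P(Y=3) = 0.094 + 0.137 + 0.033 = 0.264
H(X|Y) = Σ_y P(y)·H(X|Y=y):
  Y=0: P(Y=0) = 0.245, P(X|Y=0) = (31/245, 11/35, 137/245) → H(X|Y=0) = 1.37112
  Y=1: P(Y=1) = 0.149, P(X|Y=1) = (86/149, 11/149, 52/149) → H(X|Y=1) = 1.26524
  Y=2: P(Y=2) = 0.342, P(X|Y=2) = (2/57, 29/342, 301/342) → H(X|Y=2) = 0.63358
  Y=3: P(Y=3) = 0.264, P(X|Y=3) = (47/132, 137/264, 1/8) → H(X|Y=3) = 1.39657
H(X|Y) = 0.245·1.37112 + 0.149·1.26524 + 0.342·0.63358 + 0.264·1.39657 = 1.1098 bits

I(X;Y) = H(X) - H(X|Y) = 1.4740 - 1.1098 = 0.3642 bits

Cross-check via I(X;Y) = H(X) + H(Y) - H(X,Y): computing H(Y) from the column sums and H(X,Y) from the 12 cells in the same way gives H(Y) = 1.9430 bits and H(X,Y) = 3.0528 bits, so
I(X;Y) = 1.4740 + 1.9430 - 3.0528 = 0.3642 bits ✓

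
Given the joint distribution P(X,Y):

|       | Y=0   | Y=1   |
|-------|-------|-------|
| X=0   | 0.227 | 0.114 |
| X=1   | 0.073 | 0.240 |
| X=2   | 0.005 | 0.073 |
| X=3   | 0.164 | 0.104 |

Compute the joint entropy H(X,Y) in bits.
2.6937 bits

H(X,Y) = -Σ_{x,y} P(x,y) log₂ P(x,y). Per-cell terms -P(x,y)·log₂P(x,y):
  X=0: 0.485607, 0.357150
  X=1: 0.275645, 0.494134
  X=2: 0.038219, 0.275645
  X=3: 0.427750, 0.339596
Sum of the 8 terms: H(X,Y) = 2.6937 bits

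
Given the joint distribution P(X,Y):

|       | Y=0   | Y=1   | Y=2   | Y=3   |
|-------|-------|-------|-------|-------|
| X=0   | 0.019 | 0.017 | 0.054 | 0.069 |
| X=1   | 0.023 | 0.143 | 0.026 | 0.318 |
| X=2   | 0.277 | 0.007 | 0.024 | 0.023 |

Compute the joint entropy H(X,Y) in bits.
2.7085 bits

H(X,Y) = -Σ_{x,y} P(x,y) log₂ P(x,y). Per-cell terms -P(x,y)·log₂P(x,y):
  X=0: 0.10864, 0.09993, 0.22739, 0.26615
  X=1: 0.12517, 0.40125, 0.13690, 0.52562
  X=2: 0.51302, 0.05011, 0.12914, 0.12517
Sum of the 12 terms: H(X,Y) = 2.7085 bits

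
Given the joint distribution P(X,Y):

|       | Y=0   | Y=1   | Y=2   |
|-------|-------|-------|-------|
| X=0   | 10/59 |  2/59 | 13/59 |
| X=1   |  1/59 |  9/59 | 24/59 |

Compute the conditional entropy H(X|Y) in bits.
0.7960 bits

H(X|Y) = H(X,Y) - H(Y)

H(X,Y) = -Σ_{x,y} P(x,y) log₂ P(x,y). Per-cell terms -P(x,y)·log₂P(x,y):
  X=0: 0.434019, 0.165513, 0.480824
  X=1: 0.099706, 0.413804, 0.527870
Sum of the 6 terms: H(X,Y) = 2.12174 bits

Marginal of Y (column sums):
  P(Y=0) = 10/59 + 1/59 = 11/59
  P(Y=1) = 2/59 + 9/59 = 11/59
  P(Y=2) = 13/59 + 24/59 = 37/59
H(Y) = -[(11/59)·log₂(11/59) + (11/59)·log₂(11/59) + (37/59)·log₂(37/59)]
  = 0.451785 + 0.451785 + 0.422170 = 1.32574 bits

H(X|Y) = H(X,Y) - H(Y) = 2.12174 - 1.32574 = 0.7960 bits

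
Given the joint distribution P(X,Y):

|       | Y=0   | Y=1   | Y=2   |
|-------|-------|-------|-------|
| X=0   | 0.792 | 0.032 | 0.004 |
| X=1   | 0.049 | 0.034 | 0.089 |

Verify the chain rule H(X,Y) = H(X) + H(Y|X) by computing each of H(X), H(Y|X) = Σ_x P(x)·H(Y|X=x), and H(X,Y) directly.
H(X) = 0.6623 bits, H(Y|X) = 0.4846 bits, H(X,Y) = 1.1469 bits

Marginal of X (row sums):
  P(X=0) = 0.792 + 0.032 + 0.004 = 0.828
  P(X=1) = 0.049 + 0.034 + 0.089 = 0.172
H(X) = -[0.828·log₂(0.828) + 0.172·log₂(0.172)]
  = 0.22546 + 0.43680 = 0.6623 bits

H(Y|X) = Σ_x P(x)·H(Y|X=x):
  X=0: P(X=0) = 0.828, P(Y|X=0) = (22/23, 8/207, 1/207) → H(Y|X=0) = 0.27990
  X=1: P(X=1) = 0.172, P(Y|X=1) = (49/172, 17/86, 89/172) → H(Y|X=1) = 1.47025
H(Y|X) = 0.828·0.27990 + 0.172·1.47025 = 0.4846 bits

H(X,Y) = -Σ_{x,y} P(x,y) log₂ P(x,y). Per-cell terms -P(x,y)·log₂P(x,y):
  X=0: 0.26645, 0.15891, 0.03186
  X=1: 0.21320, 0.16586, 0.31061
Sum of the 6 terms: H(X,Y) = 1.1469 bits

Chain rule check:
  H(X) + H(Y|X) = 0.6623 + 0.4846 = 1.1469 bits
  H(X,Y) = 1.1469 bits
✓ Chain rule verified.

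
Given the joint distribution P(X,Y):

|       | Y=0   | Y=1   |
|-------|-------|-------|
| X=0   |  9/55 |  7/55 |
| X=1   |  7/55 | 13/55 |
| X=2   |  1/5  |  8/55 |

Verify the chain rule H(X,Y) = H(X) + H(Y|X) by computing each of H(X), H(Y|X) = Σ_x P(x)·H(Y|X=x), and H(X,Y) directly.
H(X) = 1.5786 bits, H(Y|X) = 0.9665 bits, H(X,Y) = 2.5451 bits

Marginal of X (row sums):
  P(X=0) = 9/55 + 7/55 = 16/55
  P(X=1) = 7/55 + 13/55 = 4/11
  P(X=2) = 1/5 + 8/55 = 19/55
H(X) = -[(16/55)·log₂(16/55) + (4/11)·log₂(4/11) + (19/55)·log₂(19/55)]
  = 0.518214 + 0.530702 + 0.529731 = 1.5786 bits

H(Y|X) = Σ_x P(x)·H(Y|X=x):
  X=0: P(X=0) = 16/55, P(Y|X=0) = (9/16, 7/16) → H(Y|X=0) = 0.988699
  X=1: P(X=1) = 4/11, P(Y|X=1) = (7/20, 13/20) → H(Y|X=1) = 0.934068
  X=2: P(X=2) = 19/55, P(Y|X=2) = (11/19, 8/19) → H(Y|X=2) = 0.981941
H(Y|X) = (16/55)·0.988699 + (4/11)·0.934068 + (19/55)·0.981941 = 0.9665 bits

H(X,Y) = -Σ_{x,y} P(x,y) log₂ P(x,y). Per-cell terms -P(x,y)·log₂P(x,y):
  X=0: 0.427326, 0.378510
  X=1: 0.378510, 0.491854
  X=2: 0.464386, 0.404561
Sum of the 6 terms: H(X,Y) = 2.5451 bits

Chain rule check:
  H(X) + H(Y|X) = 1.5786 + 0.9665 = 2.5451 bits
  H(X,Y) = 2.5451 bits
✓ Chain rule verified.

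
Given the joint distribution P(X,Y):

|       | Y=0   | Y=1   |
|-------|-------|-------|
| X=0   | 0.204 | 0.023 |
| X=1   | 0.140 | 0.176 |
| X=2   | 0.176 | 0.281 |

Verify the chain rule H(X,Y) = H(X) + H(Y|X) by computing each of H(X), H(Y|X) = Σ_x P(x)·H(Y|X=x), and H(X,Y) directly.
H(X) = 1.5271 bits, H(Y|X) = 0.8599 bits, H(X,Y) = 2.3870 bits

Marginal of X (row sums):
  P(X=0) = 0.204 + 0.023 = 0.227
  P(X=1) = 0.140 + 0.176 = 0.316
  P(X=2) = 0.176 + 0.281 = 0.457
H(X) = -[0.227·log₂(0.227) + 0.316·log₂(0.316) + 0.457·log₂(0.457)]
  = 0.48561 + 0.52519 + 0.51629 = 1.5271 bits

H(Y|X) = Σ_x P(x)·H(Y|X=x):
  X=0: P(X=0) = 0.227, P(Y|X=0) = (204/227, 23/227) → H(Y|X=0) = 0.47317
  X=1: P(X=1) = 0.316, P(Y|X=1) = (35/79, 44/79) → H(Y|X=1) = 0.99062
  X=2: P(X=2) = 0.457, P(Y|X=2) = (176/457, 281/457) → H(Y|X=2) = 0.96158
H(Y|X) = 0.227·0.47317 + 0.316·0.99062 + 0.457·0.96158 = 0.8599 bits

H(X,Y) = -Σ_{x,y} P(x,y) log₂ P(x,y). Per-cell terms -P(x,y)·log₂P(x,y):
  X=0: 0.46785, 0.12517
  X=1: 0.39711, 0.44112
  X=2: 0.44112, 0.51461
Sum of the 6 terms: H(X,Y) = 2.3870 bits

Chain rule check:
  H(X) + H(Y|X) = 1.5271 + 0.8599 = 2.3870 bits
  H(X,Y) = 2.3870 bits
✓ Chain rule verified.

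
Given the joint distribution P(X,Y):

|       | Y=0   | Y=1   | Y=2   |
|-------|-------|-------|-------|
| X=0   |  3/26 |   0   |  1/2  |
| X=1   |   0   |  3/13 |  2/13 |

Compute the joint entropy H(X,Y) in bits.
1.7631 bits

H(X,Y) = -Σ_{x,y} P(x,y) log₂ P(x,y). Per-cell terms -P(x,y)·log₂P(x,y):
  X=0: 0.35948, 0.00000, 0.50000
  X=1: 0.00000, 0.48819, 0.41545
  (cells with P = 0 contribute 0)
Sum of the 6 terms: H(X,Y) = 1.7631 bits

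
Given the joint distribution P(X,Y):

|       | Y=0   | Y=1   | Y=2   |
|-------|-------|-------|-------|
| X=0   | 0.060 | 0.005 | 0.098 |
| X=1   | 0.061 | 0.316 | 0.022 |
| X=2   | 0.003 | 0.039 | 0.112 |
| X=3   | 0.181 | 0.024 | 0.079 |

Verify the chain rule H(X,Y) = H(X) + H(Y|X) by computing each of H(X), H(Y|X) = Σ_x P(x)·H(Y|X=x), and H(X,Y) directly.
H(X) = 1.8869 bits, H(Y|X) = 1.0420 bits, H(X,Y) = 2.9288 bits

Marginal of X (row sums):
  P(X=0) = 0.060 + 0.005 + 0.098 = 0.163
  P(X=1) = 0.061 + 0.316 + 0.022 = 0.399
  P(X=2) = 0.003 + 0.039 + 0.112 = 0.154
  P(X=3) = 0.181 + 0.024 + 0.079 = 0.284
H(X) = -[0.163·log₂(0.163) + 0.399·log₂(0.399) + 0.154·log₂(0.154) + 0.284·log₂(0.284)]
  = 0.42658 + 0.52889 + 0.41565 + 0.51575 = 1.8869 bits

H(Y|X) = Σ_x P(x)·H(Y|X=x):
  X=0: P(X=0) = 0.163, P(Y|X=0) = (60/163, 5/163, 98/163) → H(Y|X=0) = 1.12625
  X=1: P(X=1) = 0.399, P(Y|X=1) = (61/399, 316/399, 22/399) → H(Y|X=1) = 0.91123
  X=2: P(X=2) = 0.154, P(Y|X=2) = (3/154, 39/154, 8/11) → H(Y|X=2) = 0.94660
  X=3: P(X=3) = 0.284, P(Y|X=3) = (181/284, 6/71, 79/284) → H(Y|X=3) = 1.22894
H(Y|X) = 0.163·1.12625 + 0.399·0.91123 + 0.154·0.94660 + 0.284·1.22894 = 1.0420 bits

H(X,Y) = -Σ_{x,y} P(x,y) log₂ P(x,y). Per-cell terms -P(x,y)·log₂P(x,y):
  X=0: 0.24353, 0.03822, 0.32841
  X=1: 0.24614, 0.52519, 0.12114
  X=2: 0.02514, 0.18253, 0.35374
  X=3: 0.44633, 0.12914, 0.28930
Sum of the 12 terms: H(X,Y) = 2.9288 bits

Chain rule check:
  H(X) + H(Y|X) = 1.8869 + 1.0420 = 2.9289 bits
  H(X,Y) = 2.9288 bits
✓ Chain rule verified (Δ = 0.0001 is 4-dp rounding noise: each of the three values was rounded independently).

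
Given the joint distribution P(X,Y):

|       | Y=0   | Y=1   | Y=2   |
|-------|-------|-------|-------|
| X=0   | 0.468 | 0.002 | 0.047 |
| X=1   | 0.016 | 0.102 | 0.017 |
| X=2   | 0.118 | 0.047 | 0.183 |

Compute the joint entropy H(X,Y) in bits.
2.2887 bits

H(X,Y) = -Σ_{x,y} P(x,y) log₂ P(x,y). Per-cell terms -P(x,y)·log₂P(x,y):
  X=0: 0.5127, 0.0179, 0.2073
  X=1: 0.0955, 0.3359, 0.0999
  X=2: 0.3638, 0.2073, 0.4484
Sum of the 9 terms: H(X,Y) = 2.2887 bits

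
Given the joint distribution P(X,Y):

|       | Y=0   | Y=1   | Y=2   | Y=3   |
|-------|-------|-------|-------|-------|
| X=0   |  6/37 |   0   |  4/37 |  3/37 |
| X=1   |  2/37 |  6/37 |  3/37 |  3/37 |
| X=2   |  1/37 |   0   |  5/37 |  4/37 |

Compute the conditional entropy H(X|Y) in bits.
1.2266 bits

H(X|Y) = H(X,Y) - H(Y)

H(X,Y) = -Σ_{x,y} P(x,y) log₂ P(x,y). Per-cell terms -P(x,y)·log₂P(x,y):
  X=0: 0.42559, 0.00000, 0.34697, 0.29388
  X=1: 0.22754, 0.42559, 0.29388, 0.29388
  X=2: 0.14080, 0.00000, 0.39021, 0.34697
  (cells with P = 0 contribute 0)
Sum of the 12 terms: H(X,Y) = 3.1853 bits

Marginal of Y (column sums):
  P(Y=0) = 6/37 + 2/37 + 1/37 = 9/37
  P(Y=1) = 0 + 6/37 + 0 = 6/37
  P(Y=2) = 4/37 + 3/37 + 5/37 = 12/37
  P(Y=3) = 3/37 + 3/37 + 4/37 = 10/37
H(Y) = -[(9/37)·log₂(9/37) + (6/37)·log₂(6/37) + (12/37)·log₂(12/37) + (10/37)·log₂(10/37)]
  = 0.49610 + 0.42559 + 0.52686 + 0.51014 = 1.9587 bits

H(X|Y) = H(X,Y) - H(Y) = 3.1853 - 1.9587 = 1.2266 bits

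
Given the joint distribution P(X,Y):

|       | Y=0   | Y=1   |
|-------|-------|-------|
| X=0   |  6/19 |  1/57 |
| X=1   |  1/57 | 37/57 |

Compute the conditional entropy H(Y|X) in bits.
0.2162 bits

H(Y|X) = H(X,Y) - H(X)

H(X,Y) = -Σ_{x,y} P(x,y) log₂ P(x,y). Per-cell terms -P(x,y)·log₂P(x,y):
  X=0: 0.52515, 0.10233
  X=1: 0.10233, 0.40469
Sum of the 4 terms: H(X,Y) = 1.1345 bits

Marginal of X (row sums):
  P(X=0) = 6/19 + 1/57 = 1/3
  P(X=1) = 1/57 + 37/57 = 2/3
H(X) = -[(1/3)·log₂(1/3) + (2/3)·log₂(2/3)]
  = 0.52832 + 0.38998 = 0.9183 bits

H(Y|X) = H(X,Y) - H(X) = 1.1345 - 0.9183 = 0.2162 bits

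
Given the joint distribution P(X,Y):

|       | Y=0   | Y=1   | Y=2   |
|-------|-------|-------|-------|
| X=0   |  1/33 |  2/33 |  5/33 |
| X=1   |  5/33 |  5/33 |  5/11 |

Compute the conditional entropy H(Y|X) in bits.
1.3535 bits

H(Y|X) = H(X,Y) - H(X)

H(X,Y) = -Σ_{x,y} P(x,y) log₂ P(x,y). Per-cell terms -P(x,y)·log₂P(x,y):
  X=0: 0.1529, 0.2451, 0.4125
  X=1: 0.4125, 0.4125, 0.5170
Sum of the 6 terms: H(X,Y) = 2.1525 bits

Marginal of X (row sums):
  P(X=0) = 1/33 + 2/33 + 5/33 = 8/33
  P(X=1) = 5/33 + 5/33 + 5/11 = 25/33
H(X) = -[(8/33)·log₂(8/33) + (25/33)·log₂(25/33)]
  = 0.4956 + 0.3034 = 0.7990 bits

H(Y|X) = H(X,Y) - H(X) = 2.1525 - 0.7990 = 1.3535 bits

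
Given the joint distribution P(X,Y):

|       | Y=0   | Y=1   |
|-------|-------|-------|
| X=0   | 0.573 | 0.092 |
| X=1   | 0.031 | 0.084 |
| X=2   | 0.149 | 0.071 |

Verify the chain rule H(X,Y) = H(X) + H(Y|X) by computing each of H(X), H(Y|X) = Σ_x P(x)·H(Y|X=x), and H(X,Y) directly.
H(X) = 1.2308 bits, H(Y|X) = 0.6819 bits, H(X,Y) = 1.9127 bits

Marginal of X (row sums):
  P(X=0) = 0.573 + 0.092 = 0.665
  P(X=1) = 0.031 + 0.084 = 0.115
  P(X=2) = 0.149 + 0.071 = 0.220
H(X) = -[0.665·log₂(0.665) + 0.115·log₂(0.115) + 0.220·log₂(0.220)]
  = 0.3914 + 0.3588 + 0.4806 = 1.2308 bits

H(Y|X) = Σ_x P(x)·H(Y|X=x):
  X=0: P(X=0) = 0.665, P(Y|X=0) = (573/665, 92/665) → H(Y|X=0) = 0.5799
  X=1: P(X=1) = 0.115, P(Y|X=1) = (31/115, 84/115) → H(Y|X=1) = 0.8408
  X=2: P(X=2) = 0.220, P(Y|X=2) = (149/220, 71/220) → H(Y|X=2) = 0.9073
H(Y|X) = 0.665·0.5799 + 0.115·0.8408 + 0.220·0.9073 = 0.6819 bits

H(X,Y) = -Σ_{x,y} P(x,y) log₂ P(x,y). Per-cell terms -P(x,y)·log₂P(x,y):
  X=0: 0.4603, 0.3167
  X=1: 0.1554, 0.3002
  X=2: 0.4092, 0.2709
Sum of the 6 terms: H(X,Y) = 1.9127 bits

Chain rule check:
  H(X) + H(Y|X) = 1.2308 + 0.6819 = 1.9127 bits
  H(X,Y) = 1.9127 bits
✓ Chain rule verified.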